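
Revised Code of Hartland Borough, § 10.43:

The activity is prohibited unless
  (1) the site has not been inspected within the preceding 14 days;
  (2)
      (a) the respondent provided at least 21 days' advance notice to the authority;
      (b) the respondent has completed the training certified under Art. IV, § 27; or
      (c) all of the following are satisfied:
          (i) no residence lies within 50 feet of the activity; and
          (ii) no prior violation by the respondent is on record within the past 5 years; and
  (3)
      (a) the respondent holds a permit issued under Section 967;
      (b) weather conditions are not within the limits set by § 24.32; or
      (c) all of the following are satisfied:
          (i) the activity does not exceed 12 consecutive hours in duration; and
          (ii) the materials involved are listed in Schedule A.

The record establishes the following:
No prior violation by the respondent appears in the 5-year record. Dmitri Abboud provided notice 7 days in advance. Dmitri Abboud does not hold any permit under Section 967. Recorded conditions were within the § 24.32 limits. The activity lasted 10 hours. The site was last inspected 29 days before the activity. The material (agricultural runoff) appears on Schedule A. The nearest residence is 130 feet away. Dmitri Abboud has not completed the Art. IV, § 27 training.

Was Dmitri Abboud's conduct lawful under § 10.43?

Yes — lawful.

(1) not (site inspected) — holds.
(a) ≥21 days' notice — not met.
(b) training certified — not satisfied.
(i) no residence in 50 ft — holds.
(ii) no prior violation — satisfied.
So (c) is satisfied (T AND T).
(2): F OR F OR T → true.
(a) holds permit — not satisfied.
(b) not (weather ok) — fails.
(i) ≤ 12 hrs duration — holds.
(ii) Schedule A material — holds.
(c) = T AND T = true.
(3) = F OR F OR T = true.
Overall = T AND T AND T = true.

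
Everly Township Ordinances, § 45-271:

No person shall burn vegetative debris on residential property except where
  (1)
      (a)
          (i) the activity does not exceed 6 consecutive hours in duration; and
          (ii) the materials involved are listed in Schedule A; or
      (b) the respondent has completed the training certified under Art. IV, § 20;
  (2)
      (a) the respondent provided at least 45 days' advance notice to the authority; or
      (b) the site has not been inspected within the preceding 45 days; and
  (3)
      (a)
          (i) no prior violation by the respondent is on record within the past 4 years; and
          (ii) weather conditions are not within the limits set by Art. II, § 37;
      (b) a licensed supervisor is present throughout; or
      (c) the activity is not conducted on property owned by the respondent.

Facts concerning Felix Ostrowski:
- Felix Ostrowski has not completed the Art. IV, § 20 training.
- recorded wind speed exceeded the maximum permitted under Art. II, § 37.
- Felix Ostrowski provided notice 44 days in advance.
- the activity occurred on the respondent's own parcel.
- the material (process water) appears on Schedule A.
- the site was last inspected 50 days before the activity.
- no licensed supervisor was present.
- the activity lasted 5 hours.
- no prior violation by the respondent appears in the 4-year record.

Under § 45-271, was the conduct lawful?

Yes — lawful.

(i) ≤ 6 hrs duration — satisfied.
(ii) Schedule A material — holds.
So (a) is satisfied (T AND T).
(b) training certified — not satisfied.
(1) = T OR F = true.
(a) ≥45 days' notice — not satisfied.
(b) not (site inspected) — met.
(2): F OR T → true.
(i) no prior violation — met.
(ii) not (weather ok) — met.
(a) = T AND T = true.
(b) supervisor present — fails.
(c) not (own property) — fails.
So (3) is satisfied (T OR F OR F).
So Overall is satisfied (T AND T AND T).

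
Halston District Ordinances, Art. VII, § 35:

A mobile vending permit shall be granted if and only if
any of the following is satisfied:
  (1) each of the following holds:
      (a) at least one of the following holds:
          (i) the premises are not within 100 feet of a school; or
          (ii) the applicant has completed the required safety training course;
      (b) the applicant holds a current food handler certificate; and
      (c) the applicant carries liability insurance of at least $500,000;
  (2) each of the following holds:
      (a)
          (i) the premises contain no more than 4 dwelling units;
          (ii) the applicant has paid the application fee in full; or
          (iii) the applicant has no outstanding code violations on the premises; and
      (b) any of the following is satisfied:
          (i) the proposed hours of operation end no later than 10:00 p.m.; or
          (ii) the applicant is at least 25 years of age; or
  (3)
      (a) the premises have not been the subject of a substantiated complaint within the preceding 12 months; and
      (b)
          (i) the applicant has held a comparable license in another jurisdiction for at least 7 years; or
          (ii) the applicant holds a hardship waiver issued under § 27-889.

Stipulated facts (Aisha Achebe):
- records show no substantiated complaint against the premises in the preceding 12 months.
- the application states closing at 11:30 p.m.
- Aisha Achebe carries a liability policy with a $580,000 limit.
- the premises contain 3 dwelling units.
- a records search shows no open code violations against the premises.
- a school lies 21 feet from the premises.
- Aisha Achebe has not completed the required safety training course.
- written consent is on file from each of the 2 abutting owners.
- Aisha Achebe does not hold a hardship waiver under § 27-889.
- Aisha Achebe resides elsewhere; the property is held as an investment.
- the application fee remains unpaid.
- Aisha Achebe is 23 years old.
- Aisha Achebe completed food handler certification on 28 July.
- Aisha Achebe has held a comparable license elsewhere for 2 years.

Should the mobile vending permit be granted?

(i) ≥100 ft from school — not satisfied.
(ii) safety training — not satisfied.
(a): F OR F → false.
(b) food handler cert. — satisfied.
(c) insurance ≥ $500,000 — holds.
(1) = F AND T AND T = false.
(i) ≤ 4 units — holds.
(ii) fee paid — not satisfied.
(iii) no code violations — holds.
(a) = T OR F OR T = true.
(i) closes by 10 p.m. — not satisfied.
(ii) age ≥ 25 — not met.
(b): F OR F → false.
So (2) is not satisfied (T AND F).
(a) no complaint in 12 mo. — holds.
(i) prior license ≥ 7 yr — not met.
(ii) hardship waiver — fails.
(b): F OR F → false.
So (3) is not satisfied (T AND F).
Overall = F OR F OR F = false.

No — denied.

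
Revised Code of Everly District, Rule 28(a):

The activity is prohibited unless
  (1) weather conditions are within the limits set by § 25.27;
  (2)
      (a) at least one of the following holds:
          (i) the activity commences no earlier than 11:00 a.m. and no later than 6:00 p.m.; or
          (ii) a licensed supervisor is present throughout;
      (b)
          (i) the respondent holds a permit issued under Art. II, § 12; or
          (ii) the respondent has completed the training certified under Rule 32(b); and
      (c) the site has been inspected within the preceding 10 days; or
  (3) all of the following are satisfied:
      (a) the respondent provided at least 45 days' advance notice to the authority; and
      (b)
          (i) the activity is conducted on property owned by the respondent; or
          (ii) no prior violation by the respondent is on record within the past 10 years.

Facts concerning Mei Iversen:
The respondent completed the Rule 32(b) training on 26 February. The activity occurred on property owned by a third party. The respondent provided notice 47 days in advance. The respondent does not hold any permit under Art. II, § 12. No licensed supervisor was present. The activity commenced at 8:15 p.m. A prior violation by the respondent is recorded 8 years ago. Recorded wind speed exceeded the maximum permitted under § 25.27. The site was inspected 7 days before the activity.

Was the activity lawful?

(1) weather ok — fails.
(i) start within hours — not met.
(ii) supervisor present — fails.
(a) = F OR F = false.
(i) holds permit — not met.
(ii) training certified — met.
(b) = F OR T = true.
(c) site inspected — holds.
(2): F AND T AND T → false.
(a) ≥45 days' notice — satisfied.
(i) own property — not met.
(ii) no prior violation — not met.
(b): F OR F → false.
(3): T AND F → false.
So Overall is not satisfied (F OR F OR F).

No — unlawful.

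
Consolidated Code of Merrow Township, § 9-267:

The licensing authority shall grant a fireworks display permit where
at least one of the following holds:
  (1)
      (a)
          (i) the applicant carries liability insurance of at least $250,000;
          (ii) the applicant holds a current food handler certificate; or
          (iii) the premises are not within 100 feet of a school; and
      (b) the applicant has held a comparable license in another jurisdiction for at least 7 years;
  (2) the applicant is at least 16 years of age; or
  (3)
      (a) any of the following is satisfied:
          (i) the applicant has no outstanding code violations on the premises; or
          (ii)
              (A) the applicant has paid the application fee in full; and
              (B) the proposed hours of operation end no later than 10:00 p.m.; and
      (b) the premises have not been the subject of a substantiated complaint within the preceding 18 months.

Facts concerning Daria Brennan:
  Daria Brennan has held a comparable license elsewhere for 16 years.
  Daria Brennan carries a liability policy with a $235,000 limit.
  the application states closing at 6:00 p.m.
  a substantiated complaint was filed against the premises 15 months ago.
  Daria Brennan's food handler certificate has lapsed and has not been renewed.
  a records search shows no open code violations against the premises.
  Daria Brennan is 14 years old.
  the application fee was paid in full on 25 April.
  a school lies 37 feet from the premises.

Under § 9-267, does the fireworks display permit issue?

No — denied.

(i) insurance ≥ $250,000 — fails.
(ii) food handler cert. — fails.
(iii) ≥100 ft from school — fails.
(a) = F OR F OR F = false.
(b) prior license ≥ 7 yr — holds.
So (1) is not satisfied (F AND T).
(2) age ≥ 16 — fails.
(i) no code violations — satisfied.
(A) fee paid — holds.
(B) closes by 10 p.m. — met.
So (ii) is satisfied (T AND T).
So (a) is satisfied (T OR T).
(b) no complaint in 18 mo. — not satisfied.
(3): T AND F → false.
Overall: F OR F OR F → false.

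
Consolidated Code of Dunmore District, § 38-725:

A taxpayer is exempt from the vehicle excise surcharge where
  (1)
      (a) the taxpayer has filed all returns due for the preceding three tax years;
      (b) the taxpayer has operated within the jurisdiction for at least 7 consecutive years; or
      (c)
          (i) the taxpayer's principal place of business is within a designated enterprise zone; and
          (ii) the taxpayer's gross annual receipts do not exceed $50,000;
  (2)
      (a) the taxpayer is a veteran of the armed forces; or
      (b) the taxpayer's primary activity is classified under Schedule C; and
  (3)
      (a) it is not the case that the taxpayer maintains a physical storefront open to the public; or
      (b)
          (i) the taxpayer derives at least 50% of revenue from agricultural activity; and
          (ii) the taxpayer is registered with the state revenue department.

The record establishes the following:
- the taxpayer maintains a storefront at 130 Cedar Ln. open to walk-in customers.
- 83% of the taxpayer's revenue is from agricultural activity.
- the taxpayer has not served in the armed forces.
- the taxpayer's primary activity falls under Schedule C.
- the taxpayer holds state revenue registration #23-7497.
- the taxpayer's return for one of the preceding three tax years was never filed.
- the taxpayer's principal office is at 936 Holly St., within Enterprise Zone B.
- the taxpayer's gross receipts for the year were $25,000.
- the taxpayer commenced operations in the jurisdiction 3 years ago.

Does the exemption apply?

(a) returns current — not satisfied.
(b) ≥ 7 yrs in jurisdiction — not met.
(i) in enterprise zone — met.
(ii) receipts ≤ $50,000 — holds.
So (c) is satisfied (T AND T).
So (1) is satisfied (F OR F OR T).
(a) veteran — not satisfied.
(b) Schedule C activity — satisfied.
(2) = F OR T = true.
(a) not (has storefront) — not satisfied.
(i) ≥50% agricultural — satisfied.
(ii) state-registered — met.
So (b) is satisfied (T AND T).
(3) = F OR T = true.
So Overall is satisfied (T AND T AND T).

Yes — exempt.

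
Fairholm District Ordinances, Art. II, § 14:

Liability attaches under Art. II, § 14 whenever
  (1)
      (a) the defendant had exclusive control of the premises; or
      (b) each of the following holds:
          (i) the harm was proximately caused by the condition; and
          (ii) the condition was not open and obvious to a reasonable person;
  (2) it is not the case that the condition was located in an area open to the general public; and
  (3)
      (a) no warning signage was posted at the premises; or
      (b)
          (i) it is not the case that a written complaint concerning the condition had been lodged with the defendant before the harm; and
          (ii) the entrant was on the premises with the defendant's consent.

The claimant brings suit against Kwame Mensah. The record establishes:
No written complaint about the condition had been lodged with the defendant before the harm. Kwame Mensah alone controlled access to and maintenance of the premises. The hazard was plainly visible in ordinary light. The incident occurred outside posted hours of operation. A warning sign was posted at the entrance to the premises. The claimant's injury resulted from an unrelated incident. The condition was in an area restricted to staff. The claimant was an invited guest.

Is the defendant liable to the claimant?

Yes — liable.

(a) exclusive control — satisfied.
(i) proximate cause — not satisfied.
(ii) not open/obvious — not met.
(b) = F AND F = false.
(1) = T OR F = true.
(2) not (public area) — satisfied.
(a) no signage posted — fails.
(i) not (complaint lodged) — holds.
(ii) consent to enter — satisfied.
(b): T AND T → true.
(3) = F OR T = true.
Overall: T AND T AND T → true.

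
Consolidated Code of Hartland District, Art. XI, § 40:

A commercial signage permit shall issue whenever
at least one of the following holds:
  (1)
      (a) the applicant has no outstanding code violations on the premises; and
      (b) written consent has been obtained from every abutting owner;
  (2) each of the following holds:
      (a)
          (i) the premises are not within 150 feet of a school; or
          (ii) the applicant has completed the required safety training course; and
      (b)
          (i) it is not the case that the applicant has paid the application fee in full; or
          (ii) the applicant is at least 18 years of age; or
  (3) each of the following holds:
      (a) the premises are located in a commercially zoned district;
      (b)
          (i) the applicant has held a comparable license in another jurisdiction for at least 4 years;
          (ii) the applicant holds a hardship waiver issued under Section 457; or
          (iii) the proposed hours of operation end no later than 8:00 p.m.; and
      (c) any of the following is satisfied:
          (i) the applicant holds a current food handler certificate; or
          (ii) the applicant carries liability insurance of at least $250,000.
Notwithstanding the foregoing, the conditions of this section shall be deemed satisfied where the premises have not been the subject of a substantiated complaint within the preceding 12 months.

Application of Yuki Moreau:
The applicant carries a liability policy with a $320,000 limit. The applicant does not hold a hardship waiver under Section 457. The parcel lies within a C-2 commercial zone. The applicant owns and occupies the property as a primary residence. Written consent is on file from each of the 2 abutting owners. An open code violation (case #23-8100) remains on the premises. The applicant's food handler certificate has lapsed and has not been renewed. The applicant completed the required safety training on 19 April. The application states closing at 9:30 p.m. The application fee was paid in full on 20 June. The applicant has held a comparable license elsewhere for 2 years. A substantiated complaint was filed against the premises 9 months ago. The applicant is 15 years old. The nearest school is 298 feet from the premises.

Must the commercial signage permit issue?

No — denied.

(a) no code violations — not satisfied.
(b) all abutters consent — met.
(1): F AND T → false.
(i) ≥150 ft from school — holds.
(ii) safety training — holds.
So (a) is satisfied (T OR T).
(i) not (fee paid) — not satisfied.
(ii) age ≥ 18 — not met.
(b): F OR F → false.
So (2) is not satisfied (T AND F).
(a) commercially zoned — holds.
(i) prior license ≥ 4 yr — not met.
(ii) hardship waiver — not met.
(iii) closes by 8 p.m. — not met.
(b): F OR F OR F → false.
(i) food handler cert. — fails.
(ii) insurance ≥ $250,000 — satisfied.
So (c) is satisfied (F OR T).
So (3) is not satisfied (T AND F AND T).
Overall: F OR F OR F → false.
Exception (no complaint in 12 mo.) — not satisfied.
Result: main false OR exception false → false.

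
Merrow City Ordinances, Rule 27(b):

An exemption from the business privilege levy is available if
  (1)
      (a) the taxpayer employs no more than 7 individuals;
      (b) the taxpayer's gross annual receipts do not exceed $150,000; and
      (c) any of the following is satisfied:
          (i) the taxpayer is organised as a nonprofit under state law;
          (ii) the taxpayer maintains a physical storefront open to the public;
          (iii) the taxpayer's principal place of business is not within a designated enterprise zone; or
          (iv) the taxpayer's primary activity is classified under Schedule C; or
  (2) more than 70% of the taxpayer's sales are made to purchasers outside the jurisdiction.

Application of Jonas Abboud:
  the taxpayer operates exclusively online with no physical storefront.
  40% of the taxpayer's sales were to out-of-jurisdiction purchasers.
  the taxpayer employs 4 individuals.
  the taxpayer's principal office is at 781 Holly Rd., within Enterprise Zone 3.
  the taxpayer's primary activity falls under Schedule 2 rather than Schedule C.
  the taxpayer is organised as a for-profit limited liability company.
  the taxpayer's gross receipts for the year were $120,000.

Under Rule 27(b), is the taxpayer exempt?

No — not exempt.

(a) ≤ 7 employees — satisfied.
(b) receipts ≤ $150,000 — met.
(i) nonprofit — not satisfied.
(ii) has storefront — not satisfied.
(iii) not (in enterprise zone) — not satisfied.
(iv) Schedule C activity — not met.
(c): F OR F OR F OR F → false.
So (1) is not satisfied (T AND T AND F).
(2) >70% out-of-jur. sales — not met.
So Overall is not satisfied (F OR F).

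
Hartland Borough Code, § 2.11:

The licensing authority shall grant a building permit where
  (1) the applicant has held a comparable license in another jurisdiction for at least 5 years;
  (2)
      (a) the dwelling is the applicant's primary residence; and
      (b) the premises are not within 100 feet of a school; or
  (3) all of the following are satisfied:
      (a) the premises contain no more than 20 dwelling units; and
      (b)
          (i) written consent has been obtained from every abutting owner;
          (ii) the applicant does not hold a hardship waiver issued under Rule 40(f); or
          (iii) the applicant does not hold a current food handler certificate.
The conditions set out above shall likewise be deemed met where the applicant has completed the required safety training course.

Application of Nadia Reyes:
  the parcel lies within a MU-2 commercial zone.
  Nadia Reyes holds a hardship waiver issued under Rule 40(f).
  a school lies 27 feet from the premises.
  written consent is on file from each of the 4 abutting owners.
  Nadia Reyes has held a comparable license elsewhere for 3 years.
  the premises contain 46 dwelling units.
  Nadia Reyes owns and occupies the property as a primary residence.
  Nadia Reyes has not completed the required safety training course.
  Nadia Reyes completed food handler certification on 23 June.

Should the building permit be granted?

No — denied.

(1) prior license ≥ 5 yr — not satisfied.
(a) primary residence — holds.
(b) ≥100 ft from school — not satisfied.
So (2) is not satisfied (T AND F).
(a) ≤ 20 units — fails.
(i) all abutters consent — met.
(ii) not (hardship waiver) — not met.
(iii) not (food handler cert.) — not satisfied.
(b): T OR F OR F → true.
(3) = F AND T = false.
Overall = F OR F OR F = false.
Exception (safety training) — not satisfied.
Result: main false OR exception false → false.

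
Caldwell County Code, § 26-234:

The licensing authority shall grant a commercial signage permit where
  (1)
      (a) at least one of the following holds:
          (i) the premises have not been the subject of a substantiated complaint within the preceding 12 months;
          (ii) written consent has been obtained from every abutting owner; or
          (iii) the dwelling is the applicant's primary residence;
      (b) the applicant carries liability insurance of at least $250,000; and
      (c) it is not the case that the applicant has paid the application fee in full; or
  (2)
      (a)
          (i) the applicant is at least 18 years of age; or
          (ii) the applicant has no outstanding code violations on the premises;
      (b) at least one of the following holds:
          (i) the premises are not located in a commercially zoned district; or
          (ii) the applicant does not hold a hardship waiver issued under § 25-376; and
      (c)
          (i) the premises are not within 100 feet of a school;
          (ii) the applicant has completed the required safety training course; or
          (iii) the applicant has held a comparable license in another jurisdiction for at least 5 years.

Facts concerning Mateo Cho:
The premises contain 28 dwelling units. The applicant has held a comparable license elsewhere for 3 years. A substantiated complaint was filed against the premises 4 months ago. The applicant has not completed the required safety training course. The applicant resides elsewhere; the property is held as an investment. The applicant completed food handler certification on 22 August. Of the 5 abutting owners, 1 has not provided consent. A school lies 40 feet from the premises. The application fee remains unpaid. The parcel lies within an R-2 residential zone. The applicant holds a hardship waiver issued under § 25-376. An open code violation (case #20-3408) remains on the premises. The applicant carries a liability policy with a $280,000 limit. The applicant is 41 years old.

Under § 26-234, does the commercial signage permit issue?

No — denied.

(i) no complaint in 12 mo. — fails.
(ii) all abutters consent — fails.
(iii) primary residence — fails.
So (a) is not satisfied (F OR F OR F).
(b) insurance ≥ $250,000 — met.
(c) not (fee paid) — met.
So (1) is not satisfied (F AND T AND T).
(i) age ≥ 18 — holds.
(ii) no code violations — not met.
So (a) is satisfied (T OR F).
(i) not (commercially zoned) — met.
(ii) not (hardship waiver) — not met.
(b): T OR F → true.
(i) ≥100 ft from school — fails.
(ii) safety training — not satisfied.
(iii) prior license ≥ 5 yr — fails.
(c): F OR F OR F → false.
(2) = T AND T AND F = false.
Overall = F OR F = false.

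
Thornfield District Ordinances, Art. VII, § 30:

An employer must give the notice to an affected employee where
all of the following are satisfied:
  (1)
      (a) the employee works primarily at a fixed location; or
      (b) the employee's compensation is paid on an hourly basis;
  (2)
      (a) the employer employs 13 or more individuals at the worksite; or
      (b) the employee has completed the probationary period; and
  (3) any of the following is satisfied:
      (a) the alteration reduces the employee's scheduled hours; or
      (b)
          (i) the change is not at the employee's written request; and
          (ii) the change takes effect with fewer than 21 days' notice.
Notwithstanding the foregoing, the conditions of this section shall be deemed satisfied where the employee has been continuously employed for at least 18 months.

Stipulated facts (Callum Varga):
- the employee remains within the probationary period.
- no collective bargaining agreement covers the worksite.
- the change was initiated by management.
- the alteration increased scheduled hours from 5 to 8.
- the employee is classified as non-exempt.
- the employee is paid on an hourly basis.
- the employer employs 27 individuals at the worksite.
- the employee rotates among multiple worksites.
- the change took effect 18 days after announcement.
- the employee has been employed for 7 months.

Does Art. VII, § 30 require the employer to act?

Yes — required.

(a) fixed location — fails.
(b) hourly-paid — satisfied.
(1) = F OR T = true.
(a) ≥ 13 at site — holds.
(b) past probation — not met.
(2): T OR F → true.
(a) hours reduced — not satisfied.
(i) not employee-requested — met.
(ii) < 21 days' notice — holds.
(b) = T AND T = true.
So (3) is satisfied (F OR T).
So Overall is satisfied (T AND T AND T).
Exception (tenure ≥ 18 mo.) — not satisfied.
Result: main true OR exception false → true.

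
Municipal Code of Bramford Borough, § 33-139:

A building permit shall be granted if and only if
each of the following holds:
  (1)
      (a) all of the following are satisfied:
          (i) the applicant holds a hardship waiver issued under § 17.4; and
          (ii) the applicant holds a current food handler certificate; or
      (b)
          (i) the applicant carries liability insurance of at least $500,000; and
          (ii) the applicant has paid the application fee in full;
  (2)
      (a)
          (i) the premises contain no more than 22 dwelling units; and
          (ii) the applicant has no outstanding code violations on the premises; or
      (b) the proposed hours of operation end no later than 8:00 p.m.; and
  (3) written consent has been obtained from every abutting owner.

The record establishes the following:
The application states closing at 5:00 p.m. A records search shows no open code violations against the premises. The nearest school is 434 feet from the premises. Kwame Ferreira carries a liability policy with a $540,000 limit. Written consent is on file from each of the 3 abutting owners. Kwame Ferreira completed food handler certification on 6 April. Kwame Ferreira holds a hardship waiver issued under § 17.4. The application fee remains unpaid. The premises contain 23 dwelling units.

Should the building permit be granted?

Yes — granted.

(i) hardship waiver — satisfied.
(ii) food handler cert. — met.
(a): T AND T → true.
(i) insurance ≥ $500,000 — met.
(ii) fee paid — fails.
(b): T AND F → false.
(1) = T OR F = true.
(i) ≤ 22 units — fails.
(ii) no code violations — met.
(a) = F AND T = false.
(b) closes by 8 p.m. — satisfied.
So (2) is satisfied (F OR T).
(3) all abutters consent — satisfied.
Overall = T AND T AND T = true.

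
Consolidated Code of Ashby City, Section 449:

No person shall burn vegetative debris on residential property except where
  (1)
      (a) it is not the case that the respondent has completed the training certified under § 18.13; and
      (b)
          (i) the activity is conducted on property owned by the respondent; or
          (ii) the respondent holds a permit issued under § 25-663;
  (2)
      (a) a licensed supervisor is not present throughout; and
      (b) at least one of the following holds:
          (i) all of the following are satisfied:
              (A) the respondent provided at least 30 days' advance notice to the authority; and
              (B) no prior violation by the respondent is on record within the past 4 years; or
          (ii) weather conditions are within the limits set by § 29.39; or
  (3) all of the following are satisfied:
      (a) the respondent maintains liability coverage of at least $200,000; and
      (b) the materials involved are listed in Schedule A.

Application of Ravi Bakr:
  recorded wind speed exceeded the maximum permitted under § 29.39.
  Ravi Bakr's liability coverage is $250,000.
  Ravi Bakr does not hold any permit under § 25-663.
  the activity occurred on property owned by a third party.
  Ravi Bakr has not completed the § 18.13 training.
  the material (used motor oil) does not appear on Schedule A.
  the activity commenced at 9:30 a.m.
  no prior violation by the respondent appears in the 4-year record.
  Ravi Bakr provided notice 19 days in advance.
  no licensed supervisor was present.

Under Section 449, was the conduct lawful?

No — unlawful.

(a) not (training certified) — satisfied.
(i) own property — not met.
(ii) holds permit — not met.
So (b) is not satisfied (F OR F).
(1): T AND F → false.
(a) not (supervisor present) — met.
(A) ≥30 days' notice — fails.
(B) no prior violation — holds.
(i) = F AND T = false.
(ii) weather ok — fails.
(b): F OR F → false.
(2) = T AND F = false.
(a) coverage ≥ $200,000 — satisfied.
(b) Schedule A material — not satisfied.
So (3) is not satisfied (T AND F).
Overall: F OR F OR F → false.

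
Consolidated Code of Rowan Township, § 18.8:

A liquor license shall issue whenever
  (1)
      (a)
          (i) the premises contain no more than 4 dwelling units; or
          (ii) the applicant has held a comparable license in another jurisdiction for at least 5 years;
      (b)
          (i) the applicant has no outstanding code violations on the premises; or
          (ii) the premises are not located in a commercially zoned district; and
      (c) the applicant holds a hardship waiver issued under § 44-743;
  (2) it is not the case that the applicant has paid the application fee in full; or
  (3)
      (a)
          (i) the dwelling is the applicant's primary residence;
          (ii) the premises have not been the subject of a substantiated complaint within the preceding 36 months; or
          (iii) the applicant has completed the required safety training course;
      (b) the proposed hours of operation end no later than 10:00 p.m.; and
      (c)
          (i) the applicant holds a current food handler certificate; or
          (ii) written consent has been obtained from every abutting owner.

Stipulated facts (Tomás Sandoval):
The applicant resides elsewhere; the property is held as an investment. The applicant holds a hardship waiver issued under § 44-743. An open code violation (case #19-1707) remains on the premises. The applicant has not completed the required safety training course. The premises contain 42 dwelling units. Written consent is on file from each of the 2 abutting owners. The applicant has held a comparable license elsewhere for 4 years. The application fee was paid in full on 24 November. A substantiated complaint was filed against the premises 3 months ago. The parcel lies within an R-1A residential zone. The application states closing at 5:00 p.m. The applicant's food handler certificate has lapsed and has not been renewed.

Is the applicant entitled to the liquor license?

(i) ≤ 4 units — not satisfied.
(ii) prior license ≥ 5 yr — not met.
(a) = F OR F = false.
(i) no code violations — fails.
(ii) not (commercially zoned) — met.
(b): F OR T → true.
(c) hardship waiver — met.
(1) = F AND T AND T = false.
(2) not (fee paid) — fails.
(i) primary residence — not satisfied.
(ii) no complaint in 36 mo. — not met.
(iii) safety training — not met.
(a): F OR F OR F → false.
(b) closes by 10 p.m. — holds.
(i) food handler cert. — not satisfied.
(ii) all abutters consent — satisfied.
So (c) is satisfied (F OR T).
(3): F AND T AND T → false.
So Overall is not satisfied (F OR F OR F).

No — denied.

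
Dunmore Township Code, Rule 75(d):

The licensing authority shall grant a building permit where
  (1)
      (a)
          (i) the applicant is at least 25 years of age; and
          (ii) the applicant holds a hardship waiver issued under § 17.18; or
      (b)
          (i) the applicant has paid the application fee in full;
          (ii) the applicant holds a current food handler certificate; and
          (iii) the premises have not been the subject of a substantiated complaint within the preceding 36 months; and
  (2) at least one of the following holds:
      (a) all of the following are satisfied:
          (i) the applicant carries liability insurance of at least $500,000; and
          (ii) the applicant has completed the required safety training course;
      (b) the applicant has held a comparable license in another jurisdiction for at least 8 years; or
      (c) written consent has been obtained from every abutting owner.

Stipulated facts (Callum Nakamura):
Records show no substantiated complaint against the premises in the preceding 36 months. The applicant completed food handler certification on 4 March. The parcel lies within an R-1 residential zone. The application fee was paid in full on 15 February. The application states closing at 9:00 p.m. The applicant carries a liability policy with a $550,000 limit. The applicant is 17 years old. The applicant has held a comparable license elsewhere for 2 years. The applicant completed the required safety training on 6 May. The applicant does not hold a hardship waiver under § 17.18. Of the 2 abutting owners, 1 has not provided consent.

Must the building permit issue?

Yes — granted.

(i) age ≥ 25 — fails.
(ii) hardship waiver — not met.
(a): F AND F → false.
(i) fee paid — holds.
(ii) food handler cert. — met.
(iii) no complaint in 36 mo. — satisfied.
(b): T AND T AND T → true.
(1): F OR T → true.
(i) insurance ≥ $500,000 — holds.
(ii) safety training — satisfied.
(a): T AND T → true.
(b) prior license ≥ 8 yr — fails.
(c) all abutters consent — not met.
(2) = T OR F OR F = true.
Overall = T AND T = true.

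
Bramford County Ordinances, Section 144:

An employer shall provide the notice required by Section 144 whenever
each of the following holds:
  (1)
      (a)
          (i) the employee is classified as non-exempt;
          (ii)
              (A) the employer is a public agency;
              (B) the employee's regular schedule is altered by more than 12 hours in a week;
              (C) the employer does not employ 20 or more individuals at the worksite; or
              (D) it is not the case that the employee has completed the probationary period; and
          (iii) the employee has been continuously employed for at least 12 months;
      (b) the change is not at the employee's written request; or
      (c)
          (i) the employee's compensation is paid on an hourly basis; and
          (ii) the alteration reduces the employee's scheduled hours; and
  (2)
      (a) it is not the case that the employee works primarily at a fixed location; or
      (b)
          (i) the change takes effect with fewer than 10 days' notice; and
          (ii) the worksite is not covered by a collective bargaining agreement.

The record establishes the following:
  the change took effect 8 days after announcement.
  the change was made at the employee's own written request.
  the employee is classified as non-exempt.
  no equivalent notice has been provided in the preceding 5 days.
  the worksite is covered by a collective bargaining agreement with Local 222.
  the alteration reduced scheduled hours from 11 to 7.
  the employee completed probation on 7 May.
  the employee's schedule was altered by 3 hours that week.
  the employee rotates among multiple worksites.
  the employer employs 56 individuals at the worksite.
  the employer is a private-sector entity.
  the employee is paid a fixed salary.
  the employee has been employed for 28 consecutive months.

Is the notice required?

No — not required.

(i) non-exempt — satisfied.
(A) public agency — not met.
(B) schedule shift > 12h — fails.
(C) not (≥ 20 at site) — fails.
(D) not (past probation) — not satisfied.
So (ii) is not satisfied (F OR F OR F OR F).
(iii) tenure ≥ 12 mo. — met.
(a) = T AND F AND T = false.
(b) not employee-requested — not met.
(i) hourly-paid — not satisfied.
(ii) hours reduced — met.
So (c) is not satisfied (F AND T).
So (1) is not satisfied (F OR F OR F).
(a) not (fixed location) — satisfied.
(i) < 10 days' notice — holds.
(ii) no CBA — not satisfied.
(b) = T AND F = false.
(2) = T OR F = true.
Overall = F AND T = false.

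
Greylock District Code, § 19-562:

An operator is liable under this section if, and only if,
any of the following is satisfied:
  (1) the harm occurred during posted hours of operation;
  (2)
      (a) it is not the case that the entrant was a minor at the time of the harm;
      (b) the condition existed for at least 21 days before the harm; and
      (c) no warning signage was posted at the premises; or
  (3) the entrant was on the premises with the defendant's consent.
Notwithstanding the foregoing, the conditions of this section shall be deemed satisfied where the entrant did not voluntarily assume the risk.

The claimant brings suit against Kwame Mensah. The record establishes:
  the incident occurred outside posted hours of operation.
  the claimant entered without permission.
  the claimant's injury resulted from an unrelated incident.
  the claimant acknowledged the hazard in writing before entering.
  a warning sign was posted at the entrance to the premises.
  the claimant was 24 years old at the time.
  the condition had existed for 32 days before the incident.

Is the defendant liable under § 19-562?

(1) during posted hours — fails.
(a) not (entrant a minor) — met.
(b) condition ≥21 days old — holds.
(c) no signage posted — fails.
So (2) is not satisfied (T AND T AND F).
(3) consent to enter — fails.
Overall = F OR F OR F = false.
Exception (no assumed risk) — not satisfied.
Result: main false OR exception false → false.

No — not liable.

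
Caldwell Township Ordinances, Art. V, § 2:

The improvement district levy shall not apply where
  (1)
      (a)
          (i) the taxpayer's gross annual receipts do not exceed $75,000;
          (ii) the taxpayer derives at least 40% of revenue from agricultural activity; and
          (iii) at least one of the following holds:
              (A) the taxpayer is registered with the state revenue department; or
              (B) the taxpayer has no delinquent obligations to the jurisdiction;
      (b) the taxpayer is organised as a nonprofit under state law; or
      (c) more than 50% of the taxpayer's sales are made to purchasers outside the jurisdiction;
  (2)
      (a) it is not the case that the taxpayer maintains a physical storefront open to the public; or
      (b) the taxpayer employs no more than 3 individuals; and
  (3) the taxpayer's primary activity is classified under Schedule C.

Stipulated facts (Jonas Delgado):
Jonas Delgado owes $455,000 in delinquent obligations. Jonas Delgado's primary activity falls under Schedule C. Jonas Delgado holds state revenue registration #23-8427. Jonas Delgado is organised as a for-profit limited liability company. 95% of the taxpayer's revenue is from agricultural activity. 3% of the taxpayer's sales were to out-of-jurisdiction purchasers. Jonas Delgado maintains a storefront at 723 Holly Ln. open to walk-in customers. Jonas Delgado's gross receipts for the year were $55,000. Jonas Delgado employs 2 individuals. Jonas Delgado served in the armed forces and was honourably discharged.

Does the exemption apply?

Yes — exempt.

(i) receipts ≤ $75,000 — holds.
(ii) ≥40% agricultural — met.
(A) state-registered — met.
(B) no delinquency — not satisfied.
(iii): T OR F → true.
(a) = T AND T AND T = true.
(b) nonprofit — not met.
(c) >50% out-of-jur. sales — not met.
(1) = T OR F OR F = true.
(a) not (has storefront) — not satisfied.
(b) ≤ 3 employees — holds.
So (2) is satisfied (F OR T).
(3) Schedule C activity — holds.
So Overall is satisfied (T AND T AND T).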